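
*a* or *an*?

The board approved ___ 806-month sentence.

The indefinite article is chosen by the initial *sound* of the following word, not its spelling.
The number *806* is spoken "eight hundred …", beginning with /eɪt/ — a vowel sound.
So the article is *an*: The board approved an 806-month sentence.

an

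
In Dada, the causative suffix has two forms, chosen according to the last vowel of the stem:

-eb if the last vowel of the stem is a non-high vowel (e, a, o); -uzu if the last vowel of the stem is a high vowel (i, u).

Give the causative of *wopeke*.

wopekeeb

*wopeke* — last vowel /e/ (a non-high vowel) → -eb → *wopekeeb*.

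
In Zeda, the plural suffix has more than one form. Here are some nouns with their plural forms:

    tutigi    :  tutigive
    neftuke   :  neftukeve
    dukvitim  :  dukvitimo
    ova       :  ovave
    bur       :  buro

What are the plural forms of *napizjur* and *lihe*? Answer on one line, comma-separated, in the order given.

napizjuro, liheve

The alternation tracks the final sound of the stem — -o when the stem ends in a consonant (*dukvitim*, *bur*); -ve when the stem ends in a vowel (*tutigi*, *neftuke*, *ova*).
The final sound of *napizjur* is /r/, which is a consonant, so the suffix is -o, giving *napizjuro*.
Since the final sound of *lihe* is /e/ (a vowel), it takes -ve, giving *liheve*.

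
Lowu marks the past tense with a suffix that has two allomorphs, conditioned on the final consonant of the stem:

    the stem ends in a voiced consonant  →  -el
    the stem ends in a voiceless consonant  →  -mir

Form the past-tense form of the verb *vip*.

The final consonant of *vip* is /p/, which is voiceless, so the suffix is -mir, giving *vipmir*.

vipmir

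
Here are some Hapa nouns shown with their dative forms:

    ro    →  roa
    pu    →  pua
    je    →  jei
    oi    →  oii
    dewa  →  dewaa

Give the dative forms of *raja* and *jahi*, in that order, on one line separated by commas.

rajaa, jahii

Looking at the last vowel of each stem: -i when the last vowel of the stem is a front vowel (*je*, *oi*); -a when the last vowel of the stem is a back vowel (*ro*, *pu*, *dewa*).
*raja* — last vowel /a/ (a back vowel) → -a → *rajaa*.
The last vowel of *jahi* is /i/, which is a front vowel, so the suffix is -i, giving *jahii*.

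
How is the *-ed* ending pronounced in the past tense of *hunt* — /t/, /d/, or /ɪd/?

/ɪd/

The stem *hunt* ends in /t/ or /d/.
The -ed suffix is realized as /ɪd/ after /t, d/; as /t/ after other voiceless consonants; and as /d/ after other voiced sounds.
So -ed on *hunt* is pronounced /ɪd/.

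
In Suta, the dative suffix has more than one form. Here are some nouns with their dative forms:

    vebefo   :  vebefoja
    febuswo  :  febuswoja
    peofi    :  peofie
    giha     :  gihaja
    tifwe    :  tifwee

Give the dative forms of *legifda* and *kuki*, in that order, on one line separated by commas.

The alternation tracks the last vowel of the stem — -e when the last vowel of the stem is a front vowel (*peofi*, *tifwe*); -ja when the last vowel of the stem is a back vowel (*vebefo*, *febuswo*, *giha*).
*legifda* — last vowel /a/ (a back vowel) → -ja → *legifdaja*.
Since the last vowel of *kuki* is /i/ (a front vowel), it takes -e, giving *kukie*.

legifdaja, kukie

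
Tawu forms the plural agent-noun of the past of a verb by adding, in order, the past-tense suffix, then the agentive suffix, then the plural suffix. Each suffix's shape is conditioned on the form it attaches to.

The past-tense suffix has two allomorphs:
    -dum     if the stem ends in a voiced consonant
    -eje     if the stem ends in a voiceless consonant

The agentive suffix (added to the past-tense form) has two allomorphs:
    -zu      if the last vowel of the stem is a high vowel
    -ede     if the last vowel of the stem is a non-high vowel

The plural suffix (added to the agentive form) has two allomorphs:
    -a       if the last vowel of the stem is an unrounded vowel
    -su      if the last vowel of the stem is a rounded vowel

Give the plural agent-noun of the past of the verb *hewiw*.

hewiwdumzusu

*hewiw*: final consonant = /w/, voiced → -dum → *hewiwdum*.
The past-tense form *hewiwdum* — last vowel /u/ (a high vowel) → -zu → *hewiwdumzu*.
The last vowel of the agentive form *hewiwdumzu* is /u/, which is a rounded vowel, so the plural suffix is -su, giving *hewiwdumzusu*.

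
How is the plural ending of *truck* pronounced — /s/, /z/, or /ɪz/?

/s/

The stem *truck* ends in a voiceless non-sibilant consonant.
The plural suffix surfaces as /ɪz/ after sibilants, /s/ after other voiceless consonants, and /z/ after other voiced sounds.
So the plural -s on *truck* is pronounced /s/.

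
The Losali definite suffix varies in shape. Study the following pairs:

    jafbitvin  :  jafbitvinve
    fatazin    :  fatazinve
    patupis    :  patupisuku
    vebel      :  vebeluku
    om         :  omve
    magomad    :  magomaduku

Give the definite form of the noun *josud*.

The pattern is nasality of the final consonant: -ve when the stem ends in a nasal (*jafbitvin*, *fatazin*, *om*); -uku when the stem ends in a non-nasal consonant (*patupis*, *vebel*, *magomad*).
Since the final consonant of *josud* is /d/ (non-nasal), it takes -uku, giving *josuduku*.

josuduku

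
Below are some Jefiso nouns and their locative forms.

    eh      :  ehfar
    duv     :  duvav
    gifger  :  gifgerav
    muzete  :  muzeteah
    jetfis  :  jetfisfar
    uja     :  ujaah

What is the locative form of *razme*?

razmeah

The suffix is conditioned by the final sound: -far when the stem ends in a voiceless consonant (*eh*, *jetfis*); -av when the stem ends in a voiced consonant (*duv*, *gifger*); -ah when the stem ends in a vowel (*muzete*, *uja*).
*razme*: final sound = /e/, a vowel → -ah → *razmeah*.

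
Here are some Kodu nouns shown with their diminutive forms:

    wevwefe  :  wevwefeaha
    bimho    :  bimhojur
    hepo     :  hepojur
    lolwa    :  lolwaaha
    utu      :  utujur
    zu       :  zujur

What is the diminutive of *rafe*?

The suffix is conditioned by the last vowel: -jur when the last vowel of the stem is a rounded vowel (*bimho*, *hepo*, *utu*, *zu*); -aha when the last vowel of the stem is an unrounded vowel (*wevwefe*, *lolwa*).
The last vowel of *rafe* is /e/, which is an unrounded vowel, so the suffix is -aha, giving *rafeaha*.

rafeaha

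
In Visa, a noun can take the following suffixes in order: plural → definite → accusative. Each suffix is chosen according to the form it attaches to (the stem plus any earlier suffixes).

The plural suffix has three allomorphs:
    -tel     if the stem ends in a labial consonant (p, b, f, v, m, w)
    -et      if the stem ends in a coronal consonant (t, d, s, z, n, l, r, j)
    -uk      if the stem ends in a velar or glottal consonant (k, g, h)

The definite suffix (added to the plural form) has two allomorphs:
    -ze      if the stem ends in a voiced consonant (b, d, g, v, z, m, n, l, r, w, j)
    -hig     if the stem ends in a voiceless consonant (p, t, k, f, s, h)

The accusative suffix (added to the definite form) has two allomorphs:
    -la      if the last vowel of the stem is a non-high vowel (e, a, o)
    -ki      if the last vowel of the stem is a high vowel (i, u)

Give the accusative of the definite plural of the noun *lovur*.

*lovur*: final consonant = /r/, coronal → -et → *lovuret*.
The final consonant of the plural form *lovuret* is /t/, which is voiceless, so the definite suffix is -hig, giving *lovurethig*.
The definite form *lovurethig*: last vowel = /i/, a high vowel → -ki → *lovurethigki*.

lovurethigki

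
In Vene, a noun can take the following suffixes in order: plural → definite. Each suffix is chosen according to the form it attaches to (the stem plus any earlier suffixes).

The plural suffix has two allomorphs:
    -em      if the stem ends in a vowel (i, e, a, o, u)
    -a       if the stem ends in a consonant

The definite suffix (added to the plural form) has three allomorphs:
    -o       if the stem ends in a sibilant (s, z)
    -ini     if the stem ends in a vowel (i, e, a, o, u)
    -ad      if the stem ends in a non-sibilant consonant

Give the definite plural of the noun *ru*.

*ru* — final sound /u/ (a vowel) → -em → *ruem*.
The plural form *ruem* — final sound /m/ (a non-sibilant consonant) → -ad → *ruemad*.

ruemad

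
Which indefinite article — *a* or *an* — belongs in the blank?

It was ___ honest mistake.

an

The indefinite article is chosen by the initial *sound* of the following word, not its spelling.
*honest* begins with the sound /ɒ/ (silent h) — a vowel sound.
So the article is *an*: It was an honest mistake.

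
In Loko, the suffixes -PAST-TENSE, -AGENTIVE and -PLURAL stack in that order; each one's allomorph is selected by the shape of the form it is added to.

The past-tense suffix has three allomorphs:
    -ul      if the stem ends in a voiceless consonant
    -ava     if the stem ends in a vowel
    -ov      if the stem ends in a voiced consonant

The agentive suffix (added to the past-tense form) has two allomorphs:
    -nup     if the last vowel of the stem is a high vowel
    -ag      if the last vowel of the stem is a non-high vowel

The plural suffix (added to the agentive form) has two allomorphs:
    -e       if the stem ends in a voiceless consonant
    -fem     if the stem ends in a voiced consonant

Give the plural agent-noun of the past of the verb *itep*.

*itep* — final sound /p/ (a voiceless consonant) → -ul → *itepul*.
Since the last vowel of the past-tense form *itepul* is /u/ (a high vowel), it takes -nup, giving *itepulnup*.
Since the final consonant of the agentive form *itepulnup* is /p/ (voiceless), it takes -e, giving *itepulnupe*.

itepulnupe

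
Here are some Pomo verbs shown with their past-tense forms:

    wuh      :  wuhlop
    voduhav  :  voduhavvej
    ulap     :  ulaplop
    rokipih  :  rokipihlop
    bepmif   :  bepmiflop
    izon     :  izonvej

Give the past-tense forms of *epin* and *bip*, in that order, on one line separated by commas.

The suffix is conditioned by the final consonant: -lop when the stem ends in a voiceless consonant (*wuh*, *ulap*, *rokipih*, *bepmif*); -vej when the stem ends in a voiced consonant (*voduhav*, *izon*).
The final consonant of *epin* is /n/, which is voiced, so the suffix is -vej, giving *epinvej*.
The final consonant of *bip* is /p/, which is voiceless, so the suffix is -lop, giving *biplop*.

epinvej, biplop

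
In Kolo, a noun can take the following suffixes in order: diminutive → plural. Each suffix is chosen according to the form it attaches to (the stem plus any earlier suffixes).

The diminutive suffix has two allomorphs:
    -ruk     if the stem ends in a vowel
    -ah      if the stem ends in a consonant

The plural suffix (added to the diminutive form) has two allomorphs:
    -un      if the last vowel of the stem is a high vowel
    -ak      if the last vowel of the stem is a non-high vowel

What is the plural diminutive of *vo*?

The final sound of *vo* is /o/, which is a vowel, so the diminutive suffix is -ruk, giving *voruk*.
The diminutive form *voruk*: last vowel = /u/, a high vowel → -un → *vorukun*.

vorukun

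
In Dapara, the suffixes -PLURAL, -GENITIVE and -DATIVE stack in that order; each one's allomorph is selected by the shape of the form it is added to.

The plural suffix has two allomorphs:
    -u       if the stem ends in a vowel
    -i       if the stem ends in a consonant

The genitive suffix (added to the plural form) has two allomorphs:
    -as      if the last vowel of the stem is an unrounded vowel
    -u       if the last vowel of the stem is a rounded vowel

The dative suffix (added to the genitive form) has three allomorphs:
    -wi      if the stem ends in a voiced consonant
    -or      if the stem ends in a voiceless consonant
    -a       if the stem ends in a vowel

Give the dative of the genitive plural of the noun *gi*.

giuua

*gi*: final sound = /i/, a vowel → -u → *giu*.
The last vowel of the plural form *giu* is /u/, which is a rounded vowel, so the genitive suffix is -u, giving *giuu*.
The final sound of the genitive form *giuu* is /u/, which is a vowel, so the dative suffix is -a, giving *giuua*.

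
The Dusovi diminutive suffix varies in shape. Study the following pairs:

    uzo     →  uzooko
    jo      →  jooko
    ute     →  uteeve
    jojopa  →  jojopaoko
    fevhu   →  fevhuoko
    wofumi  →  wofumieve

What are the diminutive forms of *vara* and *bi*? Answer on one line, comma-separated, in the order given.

varaoko, bieve

The suffix is conditioned by the last vowel: -eve when the last vowel of the stem is a front vowel (*ute*, *wofumi*); -oko when the last vowel of the stem is a back vowel (*uzo*, *jo*, *jojopa*, *fevhu*).
*vara*: last vowel = /a/, a back vowel → -oko → *varaoko*.
*bi*: last vowel = /i/, a front vowel → -eve → *bieve*.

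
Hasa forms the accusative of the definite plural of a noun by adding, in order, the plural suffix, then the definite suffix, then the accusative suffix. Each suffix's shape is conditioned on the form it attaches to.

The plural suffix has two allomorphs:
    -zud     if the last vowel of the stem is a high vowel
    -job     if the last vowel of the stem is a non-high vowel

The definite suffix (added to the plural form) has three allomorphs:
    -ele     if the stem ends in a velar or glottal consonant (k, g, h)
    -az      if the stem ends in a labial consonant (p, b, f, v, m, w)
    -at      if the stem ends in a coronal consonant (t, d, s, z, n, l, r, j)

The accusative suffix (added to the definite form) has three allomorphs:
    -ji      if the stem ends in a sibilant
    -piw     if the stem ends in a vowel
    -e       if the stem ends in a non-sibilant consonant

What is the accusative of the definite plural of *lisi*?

Since the last vowel of *lisi* is /i/ (a high vowel), it takes -zud, giving *lisizud*.
The plural form *lisizud* — final consonant /d/ (coronal) → -at → *lisizudat*.
Since the final sound of the definite form *lisizudat* is /t/ (a non-sibilant consonant), it takes -e, giving *lisizudate*.

lisizudate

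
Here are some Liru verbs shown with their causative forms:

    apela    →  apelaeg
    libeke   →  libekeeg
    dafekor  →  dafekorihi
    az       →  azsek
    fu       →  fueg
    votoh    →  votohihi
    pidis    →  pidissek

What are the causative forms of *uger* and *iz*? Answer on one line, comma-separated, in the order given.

ugerihi, izsek

The suffix is conditioned by the final sound: -sek when the stem ends in a sibilant (*az*, *pidis*); -ihi when the stem ends in a non-sibilant consonant (*dafekor*, *votoh*); -eg when the stem ends in a vowel (*apela*, *libeke*, *fu*).
The final sound of *uger* is /r/, which is a non-sibilant consonant, so the suffix is -ihi, giving *ugerihi*.
*iz* — final sound /z/ (a sibilant) → -sek → *izsek*.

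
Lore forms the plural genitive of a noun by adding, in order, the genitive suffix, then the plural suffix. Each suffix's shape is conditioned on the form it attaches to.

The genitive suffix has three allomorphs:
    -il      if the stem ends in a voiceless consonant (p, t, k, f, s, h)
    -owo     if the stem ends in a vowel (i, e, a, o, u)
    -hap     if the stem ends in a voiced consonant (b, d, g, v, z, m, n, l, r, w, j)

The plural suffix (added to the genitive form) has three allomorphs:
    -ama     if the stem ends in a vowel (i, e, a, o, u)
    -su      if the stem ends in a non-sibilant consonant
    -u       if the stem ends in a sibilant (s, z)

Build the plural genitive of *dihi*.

dihiowoama

*dihi*: final sound = /i/, a vowel → -owo → *dihiowo*.
Since the final sound of the genitive form *dihiowo* is /o/ (a vowel), it takes -ama, giving *dihiowoama*.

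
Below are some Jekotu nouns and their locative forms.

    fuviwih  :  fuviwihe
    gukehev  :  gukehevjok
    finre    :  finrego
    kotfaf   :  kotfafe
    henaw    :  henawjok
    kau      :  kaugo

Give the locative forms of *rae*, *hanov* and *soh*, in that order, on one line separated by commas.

raego, hanovjok, sohe

The alternation tracks the final sound of the stem — -e when the stem ends in a voiceless consonant (*fuviwih*, *kotfaf*); -jok when the stem ends in a voiced consonant (*gukehev*, *henaw*); -go when the stem ends in a vowel (*finre*, *kau*).
The final sound of *rae* is /e/, which is a vowel, so the suffix is -go, giving *raego*.
The final sound of *hanov* is /v/, which is a voiced consonant, so the suffix is -jok, giving *hanovjok*.
*soh*: final sound = /h/, a voiceless consonant → -e → *sohe*.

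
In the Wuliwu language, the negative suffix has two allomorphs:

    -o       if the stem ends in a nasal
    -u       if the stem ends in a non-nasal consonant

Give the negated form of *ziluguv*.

Since the final consonant of *ziluguv* is /v/ (non-nasal), it takes -u, giving *ziluguvu*.

ziluguvu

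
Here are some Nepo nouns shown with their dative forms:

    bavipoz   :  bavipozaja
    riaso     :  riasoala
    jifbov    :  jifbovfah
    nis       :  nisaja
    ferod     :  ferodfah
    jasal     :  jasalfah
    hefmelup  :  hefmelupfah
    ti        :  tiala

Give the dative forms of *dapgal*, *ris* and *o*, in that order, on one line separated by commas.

dapgalfah, risaja, oala

Looking at the final sound of each stem: -aja when the stem ends in a sibilant (*bavipoz*, *nis*); -fah when the stem ends in a non-sibilant consonant (*jifbov*, *ferod*, *jasal*, *hefmelup*); -ala when the stem ends in a vowel (*riaso*, *ti*).
Since the final sound of *dapgal* is /l/ (a non-sibilant consonant), it takes -fah, giving *dapgalfah*.
Since the final sound of *ris* is /s/ (a sibilant), it takes -aja, giving *risaja*.
Since the final sound of *o* is /o/ (a vowel), it takes -ala, giving *oala*.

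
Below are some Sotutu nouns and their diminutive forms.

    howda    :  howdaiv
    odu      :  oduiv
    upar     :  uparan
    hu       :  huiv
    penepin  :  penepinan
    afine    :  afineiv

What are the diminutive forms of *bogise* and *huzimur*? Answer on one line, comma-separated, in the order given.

bogiseiv, huzimuran

The alternation tracks the final sound of the stem — -an when the stem ends in a consonant (*upar*, *penepin*); -iv when the stem ends in a vowel (*howda*, *odu*, *hu*, *afine*).
*bogise* — final sound /e/ (a vowel) → -iv → *bogiseiv*.
*huzimur* — final sound /r/ (a consonant) → -an → *huzimuran*.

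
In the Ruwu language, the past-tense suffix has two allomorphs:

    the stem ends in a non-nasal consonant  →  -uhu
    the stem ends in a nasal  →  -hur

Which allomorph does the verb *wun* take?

Since the final consonant of *wun* is /n/ (a nasal), it takes -hur.

-hur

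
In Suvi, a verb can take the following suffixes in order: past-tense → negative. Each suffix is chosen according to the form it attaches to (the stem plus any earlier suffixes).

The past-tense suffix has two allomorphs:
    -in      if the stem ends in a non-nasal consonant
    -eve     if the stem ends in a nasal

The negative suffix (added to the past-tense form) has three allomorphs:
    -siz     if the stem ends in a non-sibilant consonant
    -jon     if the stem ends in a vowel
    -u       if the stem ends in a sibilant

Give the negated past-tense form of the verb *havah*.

Since the final consonant of *havah* is /h/ (non-nasal), it takes -in, giving *havahin*.
The final sound of the past-tense form *havahin* is /n/, which is a non-sibilant consonant, so the negative suffix is -siz, giving *havahinsiz*.

havahinsiz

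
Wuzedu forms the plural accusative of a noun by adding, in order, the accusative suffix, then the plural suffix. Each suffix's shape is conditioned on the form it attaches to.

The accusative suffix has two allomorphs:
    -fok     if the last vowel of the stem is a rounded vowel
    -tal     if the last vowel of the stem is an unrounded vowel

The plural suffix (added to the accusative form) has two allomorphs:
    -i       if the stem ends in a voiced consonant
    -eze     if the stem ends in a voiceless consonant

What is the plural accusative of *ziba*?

Since the last vowel of *ziba* is /a/ (an unrounded vowel), it takes -tal, giving *zibatal*.
The final consonant of the accusative form *zibatal* is /l/, which is voiced, so the plural suffix is -i, giving *zibatali*.

zibatali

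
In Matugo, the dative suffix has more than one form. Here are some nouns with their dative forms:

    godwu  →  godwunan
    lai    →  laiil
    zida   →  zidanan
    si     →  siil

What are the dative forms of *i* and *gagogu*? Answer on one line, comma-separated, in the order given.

Looking at the last vowel of each stem: -il when the last vowel of the stem is a front vowel (*lai*, *si*); -nan when the last vowel of the stem is a back vowel (*godwu*, *zida*).
*i*: last vowel = /i/, a front vowel → -il → *iil*.
*gagogu*: last vowel = /u/, a back vowel → -nan → *gagogunan*.

iil, gagogunan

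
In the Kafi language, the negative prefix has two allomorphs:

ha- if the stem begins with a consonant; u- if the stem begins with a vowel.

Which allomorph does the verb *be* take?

Since the first sound of *be* is /b/ (a consonant), it takes ha-.

ha-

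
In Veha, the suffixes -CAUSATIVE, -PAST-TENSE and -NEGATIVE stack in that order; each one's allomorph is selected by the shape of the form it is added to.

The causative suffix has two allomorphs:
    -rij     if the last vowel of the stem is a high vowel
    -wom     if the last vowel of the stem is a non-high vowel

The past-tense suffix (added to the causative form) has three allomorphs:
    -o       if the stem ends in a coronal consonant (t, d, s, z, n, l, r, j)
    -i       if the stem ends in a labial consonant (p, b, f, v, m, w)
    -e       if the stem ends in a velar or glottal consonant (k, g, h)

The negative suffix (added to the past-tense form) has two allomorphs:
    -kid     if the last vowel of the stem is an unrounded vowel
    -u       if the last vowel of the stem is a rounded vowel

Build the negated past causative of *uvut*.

uvutrijou

Since the last vowel of *uvut* is /u/ (a high vowel), it takes -rij, giving *uvutrij*.
The final consonant of the causative form *uvutrij* is /j/, which is coronal, so the past-tense suffix is -o, giving *uvutrijo*.
The past-tense form *uvutrijo*: last vowel = /o/, a rounded vowel → -u → *uvutrijou*.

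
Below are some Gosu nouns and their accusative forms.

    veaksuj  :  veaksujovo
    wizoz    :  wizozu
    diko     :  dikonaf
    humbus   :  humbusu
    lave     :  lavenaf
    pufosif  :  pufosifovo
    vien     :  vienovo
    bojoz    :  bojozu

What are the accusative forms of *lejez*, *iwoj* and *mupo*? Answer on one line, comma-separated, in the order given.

lejezu, iwojovo, muponaf

The alternation tracks the final sound of the stem — -u when the stem ends in a sibilant (*wizoz*, *humbus*, *bojoz*); -ovo when the stem ends in a non-sibilant consonant (*veaksuj*, *pufosif*, *vien*); -naf when the stem ends in a vowel (*diko*, *lave*).
Since the final sound of *lejez* is /z/ (a sibilant), it takes -u, giving *lejezu*.
*iwoj* — final sound /j/ (a non-sibilant consonant) → -ovo → *iwojovo*.
*mupo* — final sound /o/ (a vowel) → -naf → *muponaf*.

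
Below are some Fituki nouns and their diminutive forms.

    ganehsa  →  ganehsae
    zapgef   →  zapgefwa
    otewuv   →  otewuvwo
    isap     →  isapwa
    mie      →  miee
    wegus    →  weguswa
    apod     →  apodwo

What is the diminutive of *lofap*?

Looking at the final sound of each stem: -wa when the stem ends in a voiceless consonant (*zapgef*, *isap*, *wegus*); -wo when the stem ends in a voiced consonant (*otewuv*, *apod*); -e when the stem ends in a vowel (*ganehsa*, *mie*).
Since the final sound of *lofap* is /p/ (a voiceless consonant), it takes -wa, giving *lofapwa*.

lofapwa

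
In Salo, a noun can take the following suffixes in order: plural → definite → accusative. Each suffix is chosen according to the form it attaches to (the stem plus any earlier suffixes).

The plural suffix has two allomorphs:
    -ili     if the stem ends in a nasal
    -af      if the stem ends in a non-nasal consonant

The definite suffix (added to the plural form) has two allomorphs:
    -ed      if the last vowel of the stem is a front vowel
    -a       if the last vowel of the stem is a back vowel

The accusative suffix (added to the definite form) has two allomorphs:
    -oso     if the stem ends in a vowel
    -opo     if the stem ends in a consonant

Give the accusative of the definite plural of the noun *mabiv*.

mabivafaoso

Since the final consonant of *mabiv* is /v/ (non-nasal), it takes -af, giving *mabivaf*.
The plural form *mabivaf*: last vowel = /a/, a back vowel → -a → *mabivafa*.
The definite form *mabivafa*: final sound = /a/, a vowel → -oso → *mabivafaoso*.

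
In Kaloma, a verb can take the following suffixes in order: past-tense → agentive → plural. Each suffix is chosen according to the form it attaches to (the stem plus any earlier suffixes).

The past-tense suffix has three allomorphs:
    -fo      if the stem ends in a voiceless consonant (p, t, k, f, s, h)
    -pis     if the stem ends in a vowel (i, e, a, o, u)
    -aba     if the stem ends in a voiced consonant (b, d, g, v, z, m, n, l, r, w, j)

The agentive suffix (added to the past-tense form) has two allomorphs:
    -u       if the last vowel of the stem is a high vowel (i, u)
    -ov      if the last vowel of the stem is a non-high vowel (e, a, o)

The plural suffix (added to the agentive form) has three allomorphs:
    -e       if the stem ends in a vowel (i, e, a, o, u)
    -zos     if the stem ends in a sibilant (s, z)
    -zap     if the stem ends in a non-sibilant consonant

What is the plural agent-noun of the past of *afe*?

Since the final sound of *afe* is /e/ (a vowel), it takes -pis, giving *afepis*.
Since the last vowel of the past-tense form *afepis* is /i/ (a high vowel), it takes -u, giving *afepisu*.
The agentive form *afepisu* — final sound /u/ (a vowel) → -e → *afepisue*.

afepisue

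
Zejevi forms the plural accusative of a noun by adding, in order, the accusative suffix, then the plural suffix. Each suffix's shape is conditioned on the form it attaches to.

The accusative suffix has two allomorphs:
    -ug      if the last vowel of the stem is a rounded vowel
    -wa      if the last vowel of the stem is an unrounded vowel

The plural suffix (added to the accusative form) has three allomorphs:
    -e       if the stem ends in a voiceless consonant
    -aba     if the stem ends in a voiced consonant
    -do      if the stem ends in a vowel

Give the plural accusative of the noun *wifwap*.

The last vowel of *wifwap* is /a/, which is an unrounded vowel, so the accusative suffix is -wa, giving *wifwapwa*.
The accusative form *wifwapwa*: final sound = /a/, a vowel → -do → *wifwapwado*.

wifwapwado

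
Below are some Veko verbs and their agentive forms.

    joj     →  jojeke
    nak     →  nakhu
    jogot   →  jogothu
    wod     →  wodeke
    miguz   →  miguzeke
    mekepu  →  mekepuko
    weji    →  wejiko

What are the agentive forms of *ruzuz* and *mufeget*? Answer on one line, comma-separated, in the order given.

ruzuzeke, mufegethu

Looking at the final sound of each stem: -hu when the stem ends in a voiceless consonant (*nak*, *jogot*); -eke when the stem ends in a voiced consonant (*joj*, *wod*, *miguz*); -ko when the stem ends in a vowel (*mekepu*, *weji*).
The final sound of *ruzuz* is /z/, which is a voiced consonant, so the suffix is -eke, giving *ruzuzeke*.
Since the final sound of *mufeget* is /t/ (a voiceless consonant), it takes -hu, giving *mufegethu*.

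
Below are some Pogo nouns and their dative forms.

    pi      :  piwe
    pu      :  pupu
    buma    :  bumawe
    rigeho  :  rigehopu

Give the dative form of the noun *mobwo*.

mobwopu

The suffix is conditioned by the last vowel: -pu when the last vowel of the stem is a rounded vowel (*pu*, *rigeho*); -we when the last vowel of the stem is an unrounded vowel (*pi*, *buma*).
*mobwo*: last vowel = /o/, a rounded vowel → -pu → *mobwopu*.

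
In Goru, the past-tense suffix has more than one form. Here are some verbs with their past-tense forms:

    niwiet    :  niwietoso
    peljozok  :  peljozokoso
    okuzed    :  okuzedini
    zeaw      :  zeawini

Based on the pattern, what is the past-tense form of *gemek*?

gemekoso

Looking at the final consonant of each stem: -oso when the stem ends in a voiceless consonant (*niwiet*, *peljozok*); -ini when the stem ends in a voiced consonant (*okuzed*, *zeaw*).
Since the final consonant of *gemek* is /k/ (voiceless), it takes -oso, giving *gemekoso*.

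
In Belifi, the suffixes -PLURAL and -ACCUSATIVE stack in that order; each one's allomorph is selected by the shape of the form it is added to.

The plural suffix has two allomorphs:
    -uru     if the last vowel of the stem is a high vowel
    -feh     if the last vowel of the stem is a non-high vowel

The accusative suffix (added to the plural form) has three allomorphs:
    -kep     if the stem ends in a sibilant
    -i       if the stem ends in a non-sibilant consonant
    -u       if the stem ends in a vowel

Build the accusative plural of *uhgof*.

uhgoffehi

*uhgof* — last vowel /o/ (a non-high vowel) → -feh → *uhgoffeh*.
The plural form *uhgoffeh* — final sound /h/ (a non-sibilant consonant) → -i → *uhgoffehi*.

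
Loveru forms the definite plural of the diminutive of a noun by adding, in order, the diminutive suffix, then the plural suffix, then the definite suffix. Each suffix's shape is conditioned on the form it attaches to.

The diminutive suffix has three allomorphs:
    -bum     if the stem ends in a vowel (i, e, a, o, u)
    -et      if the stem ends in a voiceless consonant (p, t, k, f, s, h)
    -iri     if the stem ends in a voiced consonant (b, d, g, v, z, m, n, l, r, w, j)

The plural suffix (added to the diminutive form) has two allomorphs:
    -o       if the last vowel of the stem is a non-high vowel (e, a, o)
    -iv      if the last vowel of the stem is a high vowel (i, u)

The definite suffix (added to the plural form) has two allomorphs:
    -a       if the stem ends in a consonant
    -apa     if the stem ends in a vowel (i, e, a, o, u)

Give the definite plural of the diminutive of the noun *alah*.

Since the final sound of *alah* is /h/ (a voiceless consonant), it takes -et, giving *alahet*.
The diminutive form *alahet*: last vowel = /e/, a non-high vowel → -o → *alaheto*.
Since the final sound of the plural form *alaheto* is /o/ (a vowel), it takes -apa, giving *alahetoapa*.

alahetoapa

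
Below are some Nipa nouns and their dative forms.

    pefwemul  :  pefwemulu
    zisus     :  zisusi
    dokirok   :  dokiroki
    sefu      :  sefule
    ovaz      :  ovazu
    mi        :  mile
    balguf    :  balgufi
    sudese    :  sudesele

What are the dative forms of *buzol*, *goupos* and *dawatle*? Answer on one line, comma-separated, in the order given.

The pattern is voicing of the final sound: -i when the stem ends in a voiceless consonant (*zisus*, *dokirok*, *balguf*); -u when the stem ends in a voiced consonant (*pefwemul*, *ovaz*); -le when the stem ends in a vowel (*sefu*, *mi*, *sudese*).
The final sound of *buzol* is /l/, which is a voiced consonant, so the suffix is -u, giving *buzolu*.
*goupos*: final sound = /s/, a voiceless consonant → -i → *gouposi*.
*dawatle*: final sound = /e/, a vowel → -le → *dawatlele*.

buzolu, gouposi, dawatlele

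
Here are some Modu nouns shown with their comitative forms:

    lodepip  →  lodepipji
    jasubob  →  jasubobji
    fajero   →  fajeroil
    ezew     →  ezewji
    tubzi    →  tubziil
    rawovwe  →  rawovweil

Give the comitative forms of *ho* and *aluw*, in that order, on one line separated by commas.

The pattern is consonant vs. vowel: -ji when the stem ends in a consonant (*lodepip*, *jasubob*, *ezew*); -il when the stem ends in a vowel (*fajero*, *tubzi*, *rawovwe*).
*ho*: final sound = /o/, a vowel → -il → *hoil*.
*aluw* — final sound /w/ (a consonant) → -ji → *aluwji*.

hoil, aluwji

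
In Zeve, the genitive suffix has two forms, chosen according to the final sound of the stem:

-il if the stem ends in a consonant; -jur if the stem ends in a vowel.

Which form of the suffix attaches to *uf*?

-il

The final sound of *uf* is /f/, which is a consonant, so the suffix is -il.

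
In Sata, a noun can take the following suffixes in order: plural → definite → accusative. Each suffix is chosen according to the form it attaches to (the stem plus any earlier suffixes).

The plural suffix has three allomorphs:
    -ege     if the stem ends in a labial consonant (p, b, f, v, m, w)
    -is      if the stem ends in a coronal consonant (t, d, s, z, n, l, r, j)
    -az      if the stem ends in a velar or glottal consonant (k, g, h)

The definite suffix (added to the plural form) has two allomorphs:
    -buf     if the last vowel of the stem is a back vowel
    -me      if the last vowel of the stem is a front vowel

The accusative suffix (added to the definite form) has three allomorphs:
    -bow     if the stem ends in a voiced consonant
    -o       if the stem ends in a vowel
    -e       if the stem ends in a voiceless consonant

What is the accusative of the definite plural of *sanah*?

sanahazbufe

Since the final consonant of *sanah* is /h/ (velar/glottal), it takes -az, giving *sanahaz*.
Since the last vowel of the plural form *sanahaz* is /a/ (a back vowel), it takes -buf, giving *sanahazbuf*.
The final sound of the definite form *sanahazbuf* is /f/, which is a voiceless consonant, so the accusative suffix is -e, giving *sanahazbufe*.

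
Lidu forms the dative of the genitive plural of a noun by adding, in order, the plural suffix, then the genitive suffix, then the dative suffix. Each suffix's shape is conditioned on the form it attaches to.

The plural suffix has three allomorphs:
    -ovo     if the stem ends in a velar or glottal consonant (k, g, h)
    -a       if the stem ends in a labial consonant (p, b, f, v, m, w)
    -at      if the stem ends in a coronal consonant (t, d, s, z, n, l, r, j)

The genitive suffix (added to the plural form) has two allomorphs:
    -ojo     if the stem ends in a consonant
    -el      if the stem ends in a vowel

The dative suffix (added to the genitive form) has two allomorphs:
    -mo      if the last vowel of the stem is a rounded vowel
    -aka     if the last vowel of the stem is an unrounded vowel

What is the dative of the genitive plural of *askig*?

askigovoelaka

*askig*: final consonant = /g/, velar/glottal → -ovo → *askigovo*.
The plural form *askigovo*: final sound = /o/, a vowel → -el → *askigovoel*.
The genitive form *askigovoel*: last vowel = /e/, an unrounded vowel → -aka → *askigovoelaka*.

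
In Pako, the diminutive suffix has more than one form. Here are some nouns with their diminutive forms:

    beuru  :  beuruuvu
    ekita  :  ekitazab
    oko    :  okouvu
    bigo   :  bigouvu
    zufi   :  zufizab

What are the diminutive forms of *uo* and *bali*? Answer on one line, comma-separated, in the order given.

uouvu, balizab

Looking at the last vowel of each stem: -uvu when the last vowel of the stem is a rounded vowel (*beuru*, *oko*, *bigo*); -zab when the last vowel of the stem is an unrounded vowel (*ekita*, *zufi*).
Since the last vowel of *uo* is /o/ (a rounded vowel), it takes -uvu, giving *uouvu*.
*bali*: last vowel = /i/, an unrounded vowel → -zab → *balizab*.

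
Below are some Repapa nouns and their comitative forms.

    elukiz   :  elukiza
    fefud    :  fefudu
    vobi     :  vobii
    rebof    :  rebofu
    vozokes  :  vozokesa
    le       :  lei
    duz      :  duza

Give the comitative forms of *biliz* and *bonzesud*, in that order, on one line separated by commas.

biliza, bonzesudu

The suffix is conditioned by the final sound: -a when the stem ends in a sibilant (*elukiz*, *vozokes*, *duz*); -u when the stem ends in a non-sibilant consonant (*fefud*, *rebof*); -i when the stem ends in a vowel (*vobi*, *le*).
The final sound of *biliz* is /z/, which is a sibilant, so the suffix is -a, giving *biliza*.
*bonzesud*: final sound = /d/, a non-sibilant consonant → -u → *bonzesudu*.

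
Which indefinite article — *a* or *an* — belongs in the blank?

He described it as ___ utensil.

a

The indefinite article is chosen by the initial *sound* of the following word, not its spelling.
*utensil* begins with the sound /juː/ (u pronounced /juː/) — a consonant sound.
So the article is *a*: He described it as a utensil.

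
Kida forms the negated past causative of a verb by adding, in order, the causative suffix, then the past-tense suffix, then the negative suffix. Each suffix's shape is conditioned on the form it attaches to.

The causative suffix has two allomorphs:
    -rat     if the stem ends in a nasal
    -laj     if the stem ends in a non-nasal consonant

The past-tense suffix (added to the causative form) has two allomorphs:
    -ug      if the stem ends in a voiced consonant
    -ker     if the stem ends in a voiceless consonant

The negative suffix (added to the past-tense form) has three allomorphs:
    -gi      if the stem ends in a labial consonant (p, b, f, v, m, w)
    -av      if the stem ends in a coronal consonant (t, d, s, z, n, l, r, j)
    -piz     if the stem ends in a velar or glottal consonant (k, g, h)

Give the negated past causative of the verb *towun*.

The final consonant of *towun* is /n/, which is a nasal, so the causative suffix is -rat, giving *towunrat*.
Since the final consonant of the causative form *towunrat* is /t/ (voiceless), it takes -ker, giving *towunratker*.
Since the final consonant of the past-tense form *towunratker* is /r/ (coronal), it takes -av, giving *towunratkerav*.

towunratkerav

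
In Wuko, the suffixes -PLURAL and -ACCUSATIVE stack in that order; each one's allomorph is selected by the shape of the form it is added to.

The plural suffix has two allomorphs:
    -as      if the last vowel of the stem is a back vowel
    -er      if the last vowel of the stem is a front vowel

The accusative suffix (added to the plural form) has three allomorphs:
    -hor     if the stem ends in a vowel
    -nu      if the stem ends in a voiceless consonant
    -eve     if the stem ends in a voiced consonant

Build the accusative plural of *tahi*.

Since the last vowel of *tahi* is /i/ (a front vowel), it takes -er, giving *tahier*.
The plural form *tahier*: final sound = /r/, a voiced consonant → -eve → *tahiereve*.

tahiereve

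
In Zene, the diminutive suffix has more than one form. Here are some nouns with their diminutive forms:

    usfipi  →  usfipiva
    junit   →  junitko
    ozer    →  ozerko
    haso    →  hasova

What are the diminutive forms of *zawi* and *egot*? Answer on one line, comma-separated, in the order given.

The suffix is conditioned by the final sound: -ko when the stem ends in a consonant (*junit*, *ozer*); -va when the stem ends in a vowel (*usfipi*, *haso*).
*zawi*: final sound = /i/, a vowel → -va → *zawiva*.
*egot*: final sound = /t/, a consonant → -ko → *egotko*.

zawiva, egotko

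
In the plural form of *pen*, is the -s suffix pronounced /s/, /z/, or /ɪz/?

The stem *pen* ends in a voiced non-sibilant sound.
The plural suffix surfaces as /ɪz/ after sibilants, /s/ after other voiceless consonants, and /z/ after other voiced sounds.
So the plural -s on *pen* is pronounced /z/.

/z/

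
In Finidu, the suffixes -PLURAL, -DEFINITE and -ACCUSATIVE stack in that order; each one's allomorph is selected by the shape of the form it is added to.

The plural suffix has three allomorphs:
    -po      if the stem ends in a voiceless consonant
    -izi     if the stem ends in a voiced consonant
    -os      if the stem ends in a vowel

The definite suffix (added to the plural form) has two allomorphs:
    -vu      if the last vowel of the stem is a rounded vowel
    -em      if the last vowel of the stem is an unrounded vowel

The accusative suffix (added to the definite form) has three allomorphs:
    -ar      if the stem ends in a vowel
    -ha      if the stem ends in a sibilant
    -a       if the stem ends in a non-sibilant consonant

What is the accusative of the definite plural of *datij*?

datijiziema

Since the final sound of *datij* is /j/ (a voiced consonant), it takes -izi, giving *datijizi*.
The plural form *datijizi*: last vowel = /i/, an unrounded vowel → -em → *datijiziem*.
The definite form *datijiziem*: final sound = /m/, a non-sibilant consonant → -a → *datijiziema*.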